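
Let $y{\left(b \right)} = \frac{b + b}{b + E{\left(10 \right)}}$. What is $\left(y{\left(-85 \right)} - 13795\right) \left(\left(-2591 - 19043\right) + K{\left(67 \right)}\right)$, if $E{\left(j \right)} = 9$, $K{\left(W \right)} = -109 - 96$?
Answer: $\frac{11446365875}{38} \approx 3.0122 \cdot 10^{8}$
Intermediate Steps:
$K{\left(W \right)} = -205$
$y{\left(b \right)} = \frac{2 b}{9 + b}$ ($y{\left(b \right)} = \frac{b + b}{b + 9} = \frac{2 b}{9 + b}$)
$\left(y{\left(-85 \right)} - 13795\right) \left(\left(-2591 - 19043\right) + K{\left(67 \right)}\right) = \left(2 \left(-85\right) \frac{1}{9 - 85} - 13795\right) \left(\left(-2591 - 19043\right) - 205\right) = \left(2 \left(-85\right) \frac{1}{-76} - 13795\right) \left(-21634 - 205\right) = \left(2 \left(-85\right) \left(- \frac{1}{76}\right) - 13795\right) \left(-21839\right) = \left(\frac{85}{38} - 13795\right) \left(-21839\right) = \left(- \frac{524125}{38}\right) \left(-21839\right) = \frac{11446365875}{38}$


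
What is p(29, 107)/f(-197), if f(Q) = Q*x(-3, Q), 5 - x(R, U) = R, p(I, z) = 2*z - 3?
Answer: -211/1576 ≈ -0.13388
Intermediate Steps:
p(I, z) = -3 + 2*z
x(R, U) = 5 - R
f(Q) = 8*Q (f(Q) = Q*(5 - 1*(-3)) = Q*(5 + 3) = Q*8 = 8*Q)
p(29, 107)/f(-197) = (-3 + 2*107)/((8*(-197))) = (-3 + 214)/(-1576) = 211*(-1/1576) = -211/1576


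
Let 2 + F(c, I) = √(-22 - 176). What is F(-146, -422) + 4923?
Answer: 4921 + 3*I*√22 ≈ 4921.0 + 14.071*I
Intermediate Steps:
F(c, I) = -2 + 3*I*√22 (F(c, I) = -2 + √(-22 - 176) = -2 + √(-198) = -2 + 3*I*√22)
F(-146, -422) + 4923 = (-2 + 3*I*√22) + 4923 = 4921 + 3*I*√22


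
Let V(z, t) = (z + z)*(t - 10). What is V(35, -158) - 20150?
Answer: -31910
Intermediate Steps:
V(z, t) = 2*z*(-10 + t) (V(z, t) = (2*z)*(-10 + t) = 2*z*(-10 + t))
V(35, -158) - 20150 = 2*35*(-10 - 158) - 20150 = 2*35*(-168) - 20150 = -11760 - 20150 = -31910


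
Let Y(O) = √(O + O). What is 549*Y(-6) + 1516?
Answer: 1516 + 1098*I*√3 ≈ 1516.0 + 1901.8*I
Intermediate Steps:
Y(O) = √2*√O (Y(O) = √(2*O) = √2*√O)
549*Y(-6) + 1516 = 549*(√2*√(-6)) + 1516 = 549*(√2*(I*√6)) + 1516 = 549*(2*I*√3) + 1516 = 1098*I*√3 + 1516 = 1516 + 1098*I*√3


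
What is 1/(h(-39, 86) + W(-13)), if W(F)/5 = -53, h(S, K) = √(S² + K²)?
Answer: -265/61308 - √8917/61308 ≈ -0.0058627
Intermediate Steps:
h(S, K) = √(K² + S²)
W(F) = -265 (W(F) = 5*(-53) = -265)
1/(h(-39, 86) + W(-13)) = 1/(√(86² + (-39)²) - 265) = 1/(√(7396 + 1521) - 265) = 1/(√8917 - 265) = 1/(-265 + √8917)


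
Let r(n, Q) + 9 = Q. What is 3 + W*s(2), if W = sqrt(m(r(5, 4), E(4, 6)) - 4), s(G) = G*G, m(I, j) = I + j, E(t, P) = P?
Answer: 3 + 4*I*sqrt(3) ≈ 3.0 + 6.9282*I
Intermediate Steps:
r(n, Q) = -9 + Q
s(G) = G**2
W = I*sqrt(3) (W = sqrt(((-9 + 4) + 6) - 4) = sqrt((-5 + 6) - 4) = sqrt(1 - 4) = sqrt(-3) = I*sqrt(3) ≈ 1.732*I)
3 + W*s(2) = 3 + (I*sqrt(3))*2**2 = 3 + (I*sqrt(3))*4 = 3 + 4*I*sqrt(3)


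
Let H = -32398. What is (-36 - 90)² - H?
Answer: 48274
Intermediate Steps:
(-36 - 90)² - H = (-36 - 90)² - 1*(-32398) = (-126)² + 32398 = 15876 + 32398 = 48274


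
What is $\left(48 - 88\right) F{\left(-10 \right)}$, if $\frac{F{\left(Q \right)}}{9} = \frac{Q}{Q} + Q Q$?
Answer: $-36360$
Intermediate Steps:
$F{\left(Q \right)} = 9 + 9 Q^{2}$ ($F{\left(Q \right)} = 9 \left(\frac{Q}{Q} + Q Q\right) = 9 \left(1 + Q^{2}\right) = 9 + 9 Q^{2}$)
$\left(48 - 88\right) F{\left(-10 \right)} = \left(48 - 88\right) \left(9 + 9 \left(-10\right)^{2}\right) = - 40 \left(9 + 9 \cdot 100\right) = - 40 \left(9 + 900\right) = \left(-40\right) 909 = -36360$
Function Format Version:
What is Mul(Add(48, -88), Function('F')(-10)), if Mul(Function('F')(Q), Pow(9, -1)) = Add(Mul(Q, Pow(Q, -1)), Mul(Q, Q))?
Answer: -36360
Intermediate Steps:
Function('F')(Q) = Add(9, Mul(9, Pow(Q, 2))) (Function('F')(Q) = Mul(9, Add(Mul(Q, Pow(Q, -1)), Mul(Q, Q))) = Mul(9, Add(1, Pow(Q, 2))) = Add(9, Mul(9, Pow(Q, 2))))
Mul(Add(48, -88), Function('F')(-10)) = Mul(Add(48, -88), Add(9, Mul(9, Pow(-10, 2)))) = Mul(-40, Add(9, Mul(9, 100))) = Mul(-40, Add(9, 900)) = Mul(-40, 909) = -36360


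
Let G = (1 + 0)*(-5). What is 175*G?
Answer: -875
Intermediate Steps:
G = -5 (G = 1*(-5) = -5)
175*G = 175*(-5) = -875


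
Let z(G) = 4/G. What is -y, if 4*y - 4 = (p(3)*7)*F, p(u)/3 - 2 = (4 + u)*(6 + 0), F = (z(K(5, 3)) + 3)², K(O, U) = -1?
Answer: -232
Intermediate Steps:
F = 1 (F = (4/(-1) + 3)² = (4*(-1) + 3)² = (-4 + 3)² = (-1)² = 1)
p(u) = 78 + 18*u (p(u) = 6 + 3*((4 + u)*(6 + 0)) = 6 + 3*((4 + u)*6) = 6 + 3*(24 + 6*u) = 6 + (72 + 18*u) = 78 + 18*u)
y = 232 (y = 1 + (((78 + 18*3)*7)*1)/4 = 1 + (((78 + 54)*7)*1)/4 = 1 + ((132*7)*1)/4 = 1 + (924*1)/4 = 1 + (¼)*924 = 1 + 231 = 232)
-y = -1*232 = -232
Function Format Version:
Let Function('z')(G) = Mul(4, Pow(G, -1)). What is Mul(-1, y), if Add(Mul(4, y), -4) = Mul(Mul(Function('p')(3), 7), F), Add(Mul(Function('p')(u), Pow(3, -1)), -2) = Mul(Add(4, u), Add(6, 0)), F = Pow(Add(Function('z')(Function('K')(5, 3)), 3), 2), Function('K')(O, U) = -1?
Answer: -232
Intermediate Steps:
F = 1 (F = Pow(Add(Mul(4, Pow(-1, -1)), 3), 2) = Pow(Add(Mul(4, -1), 3), 2) = Pow(Add(-4, 3), 2) = Pow(-1, 2) = 1)
Function('p')(u) = Add(78, Mul(18, u)) (Function('p')(u) = Add(6, Mul(3, Mul(Add(4, u), Add(6, 0)))) = Add(6, Mul(3, Mul(Add(4, u), 6))) = Add(6, Mul(3, Add(24, Mul(6, u)))) = Add(6, Add(72, Mul(18, u))) = Add(78, Mul(18, u)))
y = 232 (y = Add(1, Mul(Rational(1, 4), Mul(Mul(Add(78, Mul(18, 3)), 7), 1))) = Add(1, Mul(Rational(1, 4), Mul(Mul(Add(78, 54), 7), 1))) = Add(1, Mul(Rational(1, 4), Mul(Mul(132, 7), 1))) = Add(1, Mul(Rational(1, 4), Mul(924, 1))) = Add(1, Mul(Rational(1, 4), 924)) = Add(1, 231) = 232)
Mul(-1, y) = Mul(-1, 232) = -232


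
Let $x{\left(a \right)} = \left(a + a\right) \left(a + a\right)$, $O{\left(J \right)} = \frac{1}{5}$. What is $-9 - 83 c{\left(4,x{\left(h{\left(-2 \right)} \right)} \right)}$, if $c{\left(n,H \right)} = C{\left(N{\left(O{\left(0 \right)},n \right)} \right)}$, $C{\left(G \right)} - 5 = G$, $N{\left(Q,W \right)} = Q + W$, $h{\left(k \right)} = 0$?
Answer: $- \frac{3863}{5} \approx -772.6$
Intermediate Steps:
$O{\left(J \right)} = \frac{1}{5}$
$x{\left(a \right)} = 4 a^{2}$ ($x{\left(a \right)} = 2 a 2 a = 4 a^{2}$)
$C{\left(G \right)} = 5 + G$
$c{\left(n,H \right)} = \frac{26}{5} + n$ ($c{\left(n,H \right)} = 5 + \left(\frac{1}{5} + n\right) = \frac{26}{5} + n$)
$-9 - 83 c{\left(4,x{\left(h{\left(-2 \right)} \right)} \right)} = -9 - 83 \left(\frac{26}{5} + 4\right) = -9 - \frac{3818}{5} = - \frac{3863}{5}$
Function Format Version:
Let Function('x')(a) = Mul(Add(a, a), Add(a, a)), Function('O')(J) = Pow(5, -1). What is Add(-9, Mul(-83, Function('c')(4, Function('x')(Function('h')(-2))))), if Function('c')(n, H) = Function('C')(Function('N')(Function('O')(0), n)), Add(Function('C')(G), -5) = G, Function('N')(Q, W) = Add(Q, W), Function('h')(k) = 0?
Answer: Rational(-3863, 5) ≈ -772.60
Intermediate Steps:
Function('O')(J) = Rational(1, 5)
Function('x')(a) = Mul(4, Pow(a, 2)) (Function('x')(a) = Mul(Mul(2, a), Mul(2, a)) = Mul(4, Pow(a, 2)))
Function('C')(G) = Add(5, G)
Function('c')(n, H) = Add(Rational(26, 5), n) (Function('c')(n, H) = Add(5, Add(Rational(1, 5), n)) = Add(Rational(26, 5), n))
Add(-9, Mul(-83, Function('c')(4, Function('x')(Function('h')(-2))))) = Add(-9, Mul(-83, Add(Rational(26, 5), 4))) = Add(-9, Mul(-83, Rational(46, 5))) = Add(-9, Rational(-3818, 5)) = Rational(-3863, 5)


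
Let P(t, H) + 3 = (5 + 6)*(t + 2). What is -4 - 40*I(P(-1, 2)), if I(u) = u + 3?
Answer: -444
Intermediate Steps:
P(t, H) = 19 + 11*t (P(t, H) = -3 + (5 + 6)*(t + 2) = -3 + 11*(2 + t) = -3 + (22 + 11*t) = 19 + 11*t)
I(u) = 3 + u
-4 - 40*I(P(-1, 2)) = -4 - 40*(3 + (19 + 11*(-1))) = -4 - 40*(3 + (19 - 11)) = -4 - 40*(3 + 8) = -4 - 40*11 = -4 - 440 = -444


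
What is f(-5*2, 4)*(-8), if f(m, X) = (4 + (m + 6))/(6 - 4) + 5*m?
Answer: 400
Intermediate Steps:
f(m, X) = 5 + 11*m/2 (f(m, X) = (4 + (6 + m))/2 + 5*m = (10 + m)*(1/2) + 5*m = (5 + m/2) + 5*m = 5 + 11*m/2)
f(-5*2, 4)*(-8) = (5 + 11*(-5*2)/2)*(-8) = (5 + (11/2)*(-10))*(-8) = (5 - 55)*(-8) = -50*(-8) = 400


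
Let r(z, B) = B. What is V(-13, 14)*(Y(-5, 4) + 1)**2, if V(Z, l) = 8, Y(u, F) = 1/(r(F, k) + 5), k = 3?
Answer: 81/8 ≈ 10.125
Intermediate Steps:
Y(u, F) = 1/8 (Y(u, F) = 1/(3 + 5) = 1/8)
V(-13, 14)*(Y(-5, 4) + 1)**2 = 8*(1/8 + 1)**2 = 8*(9/8)**2 = 8*(81/64) = 81/8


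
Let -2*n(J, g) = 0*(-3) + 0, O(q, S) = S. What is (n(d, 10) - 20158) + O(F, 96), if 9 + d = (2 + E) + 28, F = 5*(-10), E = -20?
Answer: -20062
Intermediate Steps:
F = -50
d = 1 (d = -9 + ((2 - 20) + 28) = -9 + (-18 + 28) = -9 + 10 = 1)
n(J, g) = 0 (n(J, g) = -(0*(-3) + 0)/2 = -(0 + 0)/2 = -½*0 = 0)
(n(d, 10) - 20158) + O(F, 96) = (0 - 20158) + 96 = -20158 + 96 = -20062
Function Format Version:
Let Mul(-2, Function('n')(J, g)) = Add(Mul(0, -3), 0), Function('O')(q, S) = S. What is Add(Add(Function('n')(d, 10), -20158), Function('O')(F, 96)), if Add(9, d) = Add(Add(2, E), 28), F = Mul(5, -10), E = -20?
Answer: -20062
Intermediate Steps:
F = -50
d = 1 (d = Add(-9, Add(Add(2, -20), 28)) = Add(-9, Add(-18, 28)) = Add(-9, 10) = 1)
Function('n')(J, g) = 0 (Function('n')(J, g) = Mul(Rational(-1, 2), Add(Mul(0, -3), 0)) = Mul(Rational(-1, 2), Add(0, 0)) = Mul(Rational(-1, 2), 0) = 0)
Add(Add(Function('n')(d, 10), -20158), Function('O')(F, 96)) = Add(Add(0, -20158), 96) = Add(-20158, 96) = -20062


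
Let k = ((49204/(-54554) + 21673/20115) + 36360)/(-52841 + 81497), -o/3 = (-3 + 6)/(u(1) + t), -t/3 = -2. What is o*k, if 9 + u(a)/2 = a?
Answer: 19949986752991/17469871063200 ≈ 1.1420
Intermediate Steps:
t = 6 (t = -3*(-2) = 6)
u(a) = -18 + 2*a
o = 9/10 (o = -3*(-3 + 6)/((-18 + 2*1) + 6) = -9/((-18 + 2) + 6) = -9/(-16 + 6) = -9/(-10) = -9*(-1)/10 = -3*(-3/10) = 9/10 ≈ 0.90000)
k = 19949986752991/15722883956880 (k = ((49204*(-1/54554) + 21673*(1/20115)) + 36360)/28656 = ((-24602/27277 + 21673/20115) + 36360)*(1/28656) = (96305191/548676855 + 36360)*(1/28656) = (19949986752991/548676855)*(1/28656) = 19949986752991/15722883956880 ≈ 1.2689)
o*k = (9/10)*(19949986752991/15722883956880) = 19949986752991/17469871063200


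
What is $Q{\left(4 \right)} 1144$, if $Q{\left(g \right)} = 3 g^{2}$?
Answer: $54912$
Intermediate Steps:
$Q{\left(4 \right)} 1144 = 3 \cdot 4^{2} \cdot 1144 = 3 \cdot 16 \cdot 1144 = 48 \cdot 1144 = 54912$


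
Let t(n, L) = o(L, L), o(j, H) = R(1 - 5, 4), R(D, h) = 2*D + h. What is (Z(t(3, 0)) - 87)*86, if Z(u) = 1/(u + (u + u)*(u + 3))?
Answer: -14921/2 ≈ -7460.5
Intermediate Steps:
R(D, h) = h + 2*D
o(j, H) = -4 (o(j, H) = 4 + 2*(1 - 5) = 4 + 2*(-4) = 4 - 8 = -4)
t(n, L) = -4
Z(u) = 1/(u + 2*u*(3 + u)) (Z(u) = 1/(u + (2*u)*(3 + u)) = 1/(u + 2*u*(3 + u)))
(Z(t(3, 0)) - 87)*86 = (1/((-4)*(7 + 2*(-4))) - 87)*86 = (-1/(4*(7 - 8)) - 87)*86 = (-¼/(-1) - 87)*86 = (-¼*(-1) - 87)*86 = (¼ - 87)*86 = -347/4*86 = -14921/2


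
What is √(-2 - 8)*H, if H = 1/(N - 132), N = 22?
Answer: -I*√10/110 ≈ -0.028748*I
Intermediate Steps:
H = -1/110 (H = 1/(22 - 132) = 1/(-110) = -1/110 ≈ -0.0090909)
√(-2 - 8)*H = √(-2 - 8)*(-1/110) = √(-10)*(-1/110) = (I*√10)*(-1/110) = -I*√10/110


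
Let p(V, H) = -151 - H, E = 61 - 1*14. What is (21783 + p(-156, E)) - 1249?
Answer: 20336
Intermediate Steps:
E = 47 (E = 61 - 14 = 47)
(21783 + p(-156, E)) - 1249 = (21783 + (-151 - 1*47)) - 1249 = (21783 + (-151 - 47)) - 1249 = (21783 - 198) - 1249 = 21585 - 1249 = 20336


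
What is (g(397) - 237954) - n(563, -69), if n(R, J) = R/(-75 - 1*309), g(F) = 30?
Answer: -91362253/384 ≈ -2.3792e+5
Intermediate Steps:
n(R, J) = -R/384 (n(R, J) = R/(-75 - 309) = R/(-384) = R*(-1/384) = -R/384)
(g(397) - 237954) - n(563, -69) = (30 - 237954) - (-1)*563/384 = -237924 - 1*(-563/384) = -237924 + 563/384 = -91362253/384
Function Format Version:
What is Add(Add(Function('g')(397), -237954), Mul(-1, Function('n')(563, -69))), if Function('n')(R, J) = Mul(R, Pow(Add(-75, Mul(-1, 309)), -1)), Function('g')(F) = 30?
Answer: Rational(-91362253, 384) ≈ -2.3792e+5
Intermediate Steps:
Function('n')(R, J) = Mul(Rational(-1, 384), R) (Function('n')(R, J) = Mul(R, Pow(Add(-75, -309), -1)) = Mul(R, Pow(-384, -1)) = Mul(R, Rational(-1, 384)) = Mul(Rational(-1, 384), R))
Add(Add(Function('g')(397), -237954), Mul(-1, Function('n')(563, -69))) = Add(Add(30, -237954), Mul(-1, Mul(Rational(-1, 384), 563))) = Add(-237924, Mul(-1, Rational(-563, 384))) = Add(-237924, Rational(563, 384)) = Rational(-91362253, 384)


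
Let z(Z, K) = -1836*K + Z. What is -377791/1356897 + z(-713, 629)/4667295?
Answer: -370137096886/703670953735 ≈ -0.52601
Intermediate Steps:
z(Z, K) = Z - 1836*K
-377791/1356897 + z(-713, 629)/4667295 = -377791/1356897 + (-713 - 1836*629)/4667295 = -377791*1/1356897 + (-713 - 1154844)*(1/4667295) = -377791/1356897 - 1155557*1/4667295 = -377791/1356897 - 1155557/4667295 = -370137096886/703670953735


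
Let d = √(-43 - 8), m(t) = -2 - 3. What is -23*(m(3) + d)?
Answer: 115 - 23*I*√51 ≈ 115.0 - 164.25*I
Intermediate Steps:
m(t) = -5
d = I*√51 (d = √(-51) = I*√51 ≈ 7.1414*I)
-23*(m(3) + d) = -23*(-5 + I*√51) = 115 - 23*I*√51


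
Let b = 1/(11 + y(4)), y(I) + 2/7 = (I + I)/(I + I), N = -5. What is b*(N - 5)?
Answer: -35/41 ≈ -0.85366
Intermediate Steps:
y(I) = 5/7 (y(I) = -2/7 + (I + I)/(I + I) = -2/7 + (2*I)/((2*I)) = -2/7 + (2*I)*(1/(2*I)) = -2/7 + 1 = 5/7)
b = 7/82 (b = 1/(11 + 5/7) = 1/(82/7) = 7/82 ≈ 0.085366)
b*(N - 5) = 7*(-5 - 5)/82 = (7/82)*(-10) = -35/41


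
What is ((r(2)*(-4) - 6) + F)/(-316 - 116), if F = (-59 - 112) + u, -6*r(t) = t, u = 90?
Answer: 257/1296 ≈ 0.19830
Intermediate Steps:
r(t) = -t/6
F = -81 (F = (-59 - 112) + 90 = -171 + 90 = -81)
((r(2)*(-4) - 6) + F)/(-316 - 116) = ((-⅙*2*(-4) - 6) - 81)/(-316 - 116) = ((-⅓*(-4) - 6) - 81)/(-432) = ((4/3 - 6) - 81)*(-1/432) = (-14/3 - 81)*(-1/432) = -257/3*(-1/432) = 257/1296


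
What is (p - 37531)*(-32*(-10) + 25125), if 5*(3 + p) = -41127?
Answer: -1164347933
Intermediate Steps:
p = -41142/5 (p = -3 + (1/5)*(-41127) = -3 - 41127/5 = -41142/5 ≈ -8228.4)
(p - 37531)*(-32*(-10) + 25125) = (-41142/5 - 37531)*(-32*(-10) + 25125) = -228797*(320 + 25125)/5 = -228797/5*25445 = -1164347933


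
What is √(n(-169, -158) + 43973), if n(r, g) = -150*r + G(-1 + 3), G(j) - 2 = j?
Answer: 3*√7703 ≈ 263.30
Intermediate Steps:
G(j) = 2 + j
n(r, g) = 4 - 150*r (n(r, g) = -150*r + (2 + (-1 + 3)) = -150*r + (2 + 2) = -150*r + 4 = 4 - 150*r)
√(n(-169, -158) + 43973) = √((4 - 150*(-169)) + 43973) = √((4 + 25350) + 43973) = √(25354 + 43973) = √69327 = 3*√7703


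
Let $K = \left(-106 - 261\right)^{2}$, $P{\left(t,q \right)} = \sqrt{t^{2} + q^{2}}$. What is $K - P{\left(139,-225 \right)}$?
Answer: $134689 - \sqrt{69946} \approx 1.3442 \cdot 10^{5}$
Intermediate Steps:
$P{\left(t,q \right)} = \sqrt{q^{2} + t^{2}}$
$K = 134689$ ($K = \left(-367\right)^{2} = 134689$)
$K - P{\left(139,-225 \right)} = 134689 - \sqrt{\left(-225\right)^{2} + 139^{2}} = 134689 - \sqrt{50625 + 19321} = 134689 - \sqrt{69946}$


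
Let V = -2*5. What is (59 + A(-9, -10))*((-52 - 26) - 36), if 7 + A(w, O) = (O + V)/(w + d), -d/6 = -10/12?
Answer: -6498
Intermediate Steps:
d = 5 (d = -(-60)/12 = -6*(-5/6) = 5)
V = -10
A(w, O) = -7 + (-10 + O)/(5 + w) (A(w, O) = -7 + (O - 10)/(w + 5) = -7 + (-10 + O)/(5 + w))
(59 + A(-9, -10))*((-52 - 26) - 36) = (59 + (-45 - 10 - 7*(-9))/(5 - 9))*((-52 - 26) - 36) = (59 + (-45 - 10 + 63)/(-4))*(-78 - 36) = (59 - 1/4*8)*(-114) = (59 - 2)*(-114) = 57*(-114) = -6498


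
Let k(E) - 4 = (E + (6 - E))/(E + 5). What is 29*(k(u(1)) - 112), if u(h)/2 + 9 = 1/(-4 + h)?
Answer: -128934/41 ≈ -3144.7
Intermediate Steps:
u(h) = -18 + 2/(-4 + h)
k(E) = 4 + 6/(5 + E) (k(E) = 4 + (E + (6 - E))/(E + 5) = 4 + 6/(5 + E))
29*(k(u(1)) - 112) = 29*(2*(13 + 2*(2*(37 - 9*1)/(-4 + 1)))/(5 + 2*(37 - 9*1)/(-4 + 1)) - 112) = 29*(2*(13 + 2*(2*(37 - 9)/(-3)))/(5 + 2*(37 - 9)/(-3)) - 112) = 29*(2*(13 + 2*(2*(-⅓)*28))/(5 + 2*(-⅓)*28) - 112) = 29*(2*(13 + 2*(-56/3))/(5 - 56/3) - 112) = 29*(2*(13 - 112/3)/(-41/3) - 112) = 29*(2*(-3/41)*(-73/3) - 112) = 29*(146/41 - 112) = 29*(-4446/41) = -128934/41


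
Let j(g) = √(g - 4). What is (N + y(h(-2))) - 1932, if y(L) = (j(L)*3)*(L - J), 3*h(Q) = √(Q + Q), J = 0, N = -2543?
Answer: -4475 + 2*I*√6*√(-6 + I)/3 ≈ -4479.0 + 0.33219*I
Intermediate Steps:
j(g) = √(-4 + g)
h(Q) = √2*√Q/3 (h(Q) = √(Q + Q)/3 = √(2*Q)/3 = (√2*√Q)/3 = √2*√Q/3)
y(L) = 3*L*√(-4 + L) (y(L) = (√(-4 + L)*3)*(L - 1*0) = (3*√(-4 + L))*(L + 0) = (3*√(-4 + L))*L = 3*L*√(-4 + L))
(N + y(h(-2))) - 1932 = (-2543 + 3*(√2*√(-2)/3)*√(-4 + √2*√(-2)/3)) - 1932 = (-2543 + 3*(√2*(I*√2)/3)*√(-4 + √2*(I*√2)/3)) - 1932 = (-2543 + 3*(2*I/3)*√(-4 + 2*I/3)) - 1932 = (-2543 + 2*I*√(-4 + 2*I/3)) - 1932 = -4475 + 2*I*√(-4 + 2*I/3)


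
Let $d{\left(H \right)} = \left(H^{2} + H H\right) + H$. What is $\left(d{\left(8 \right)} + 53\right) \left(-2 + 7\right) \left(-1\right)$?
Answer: $-945$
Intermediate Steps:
$d{\left(H \right)} = H + 2 H^{2}$ ($d{\left(H \right)} = \left(H^{2} + H^{2}\right) + H = 2 H^{2} + H = H + 2 H^{2}$)
$\left(d{\left(8 \right)} + 53\right) \left(-2 + 7\right) \left(-1\right) = \left(8 \left(1 + 2 \cdot 8\right) + 53\right) \left(-2 + 7\right) \left(-1\right) = \left(8 \left(1 + 16\right) + 53\right) 5 \left(-1\right) = \left(8 \cdot 17 + 53\right) \left(-5\right) = \left(136 + 53\right) \left(-5\right) = 189 \left(-5\right) = -945$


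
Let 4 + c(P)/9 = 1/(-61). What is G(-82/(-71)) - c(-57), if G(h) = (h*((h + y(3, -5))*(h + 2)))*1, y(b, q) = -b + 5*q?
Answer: -1346380133/21832571 ≈ -61.668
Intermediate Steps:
c(P) = -2205/61 (c(P) = -36 + 9/(-61) = -36 + 9*(-1/61) = -36 - 9/61 = -2205/61)
G(h) = h*(-28 + h)*(2 + h) (G(h) = (h*((h + (-1*3 + 5*(-5)))*(h + 2)))*1 = (h*((h + (-3 - 25))*(2 + h)))*1 = (h*((h - 28)*(2 + h)))*1 = (h*((-28 + h)*(2 + h)))*1 = (h*(-28 + h)*(2 + h))*1 = h*(-28 + h)*(2 + h))
G(-82/(-71)) - c(-57) = (-82/(-71))*(-56 + (-82/(-71))² - (-2132)/(-71)) - 1*(-2205/61) = (-82*(-1/71))*(-56 + (-82*(-1/71))² - (-2132)*(-1)/71) + 2205/61 = 82*(-56 + (82/71)² - 26*82/71)/71 + 2205/61 = 82*(-56 + 6724/5041 - 2132/71)/71 + 2205/61 = (82/71)*(-426944/5041) + 2205/61 = -35009408/357911 + 2205/61 = -1346380133/21832571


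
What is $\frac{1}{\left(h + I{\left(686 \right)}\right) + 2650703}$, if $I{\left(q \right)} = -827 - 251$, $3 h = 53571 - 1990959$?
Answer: $\frac{1}{2003829} \approx 4.9904 \cdot 10^{-7}$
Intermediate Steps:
$h = -645796$ ($h = \frac{53571 - 1990959}{3} = \frac{1}{3} \left(-1937388\right) = -645796$)
$I{\left(q \right)} = -1078$ ($I{\left(q \right)} = -827 - 251 = -1078$)
$\frac{1}{\left(h + I{\left(686 \right)}\right) + 2650703} = \frac{1}{\left(-645796 - 1078\right) + 2650703} = \frac{1}{-646874 + 2650703} = \frac{1}{2003829}$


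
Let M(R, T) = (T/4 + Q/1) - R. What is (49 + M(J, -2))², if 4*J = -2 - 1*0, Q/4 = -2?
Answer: 1681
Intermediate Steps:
Q = -8 (Q = 4*(-2) = -8)
J = -½ (J = (-2 - 1*0)/4 = (-2 + 0)/4 = (¼)*(-2) = -½ ≈ -0.50000)
M(R, T) = -8 - R + T/4 (M(R, T) = (T/4 - 8/1) - R = (T*(¼) - 8*1) - R = (T/4 - 8) - R = (-8 + T/4) - R = -8 - R + T/4)
(49 + M(J, -2))² = (49 + (-8 - 1*(-½) + (¼)*(-2)))² = (49 + (-8 + ½ - ½))² = (49 - 8)² = 41² = 1681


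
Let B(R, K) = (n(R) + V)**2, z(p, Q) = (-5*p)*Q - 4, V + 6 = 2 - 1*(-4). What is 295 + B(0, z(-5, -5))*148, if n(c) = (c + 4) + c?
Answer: 2663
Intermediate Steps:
V = 0 (V = -6 + (2 - 1*(-4)) = -6 + (2 + 4) = -6 + 6 = 0)
z(p, Q) = -4 - 5*Q*p (z(p, Q) = -5*Q*p - 4 = -4 - 5*Q*p)
n(c) = 4 + 2*c (n(c) = (4 + c) + c = 4 + 2*c)
B(R, K) = (4 + 2*R)**2 (B(R, K) = ((4 + 2*R) + 0)**2 = (4 + 2*R)**2)
295 + B(0, z(-5, -5))*148 = 295 + (4*(2 + 0)**2)*148 = 295 + (4*2**2)*148 = 295 + (4*4)*148 = 295 + 16*148 = 295 + 2368 = 2663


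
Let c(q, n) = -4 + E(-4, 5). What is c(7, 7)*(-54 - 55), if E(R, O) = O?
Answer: -109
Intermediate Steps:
c(q, n) = 1 (c(q, n) = -4 + 5 = 1)
c(7, 7)*(-54 - 55) = 1*(-54 - 55) = 1*(-109) = -109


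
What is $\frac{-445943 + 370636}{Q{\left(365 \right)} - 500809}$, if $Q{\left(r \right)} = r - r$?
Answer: $\frac{75307}{500809} \approx 0.15037$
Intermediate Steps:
$Q{\left(r \right)} = 0$
$\frac{-445943 + 370636}{Q{\left(365 \right)} - 500809} = \frac{-445943 + 370636}{0 - 500809} = - \frac{75307}{-500809} = \left(-75307\right) \left(- \frac{1}{500809}\right) = \frac{75307}{500809}$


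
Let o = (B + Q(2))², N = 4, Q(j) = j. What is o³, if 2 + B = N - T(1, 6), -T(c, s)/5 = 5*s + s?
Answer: 38806720086016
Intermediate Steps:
T(c, s) = -30*s (T(c, s) = -5*(5*s + s) = -30*s)
B = 182 (B = -2 + (4 - (-30)*6) = -2 + (4 - 1*(-180)) = -2 + (4 + 180) = -2 + 184 = 182)
o = 33856 (o = (182 + 2)² = 184² = 33856)
o³ = 33856³ = 38806720086016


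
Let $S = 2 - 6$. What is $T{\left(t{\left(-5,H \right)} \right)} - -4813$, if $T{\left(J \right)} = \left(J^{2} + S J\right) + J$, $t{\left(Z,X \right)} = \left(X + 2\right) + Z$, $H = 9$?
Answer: $4831$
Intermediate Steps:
$t{\left(Z,X \right)} = 2 + X + Z$ ($t{\left(Z,X \right)} = \left(2 + X\right) + Z = 2 + X + Z$)
$S = -4$ ($S = 2 - 6 = -4$)
$T{\left(J \right)} = J^{2} - 3 J$ ($T{\left(J \right)} = \left(J^{2} - 4 J\right) + J = J^{2} - 3 J$)
$T{\left(t{\left(-5,H \right)} \right)} - -4813 = \left(2 + 9 - 5\right) \left(-3 + \left(2 + 9 - 5\right)\right) - -4813 = 6 \left(-3 + 6\right) + 4813 = 6 \cdot 3 + 4813 = 18 + 4813 = 4831$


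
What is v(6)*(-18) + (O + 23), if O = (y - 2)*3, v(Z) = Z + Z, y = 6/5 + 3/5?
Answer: -968/5 ≈ -193.60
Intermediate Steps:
y = 9/5 (y = 6*(⅕) + 3*(⅕) = 6/5 + ⅗ = 9/5 ≈ 1.8000)
v(Z) = 2*Z
O = -⅗ (O = (9/5 - 2)*3 = -⅕*3 = -⅗ ≈ -0.60000)
v(6)*(-18) + (O + 23) = (2*6)*(-18) + (-⅗ + 23) = 12*(-18) + 112/5 = -216 + 112/5 = -968/5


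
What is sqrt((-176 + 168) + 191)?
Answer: sqrt(183) ≈ 13.528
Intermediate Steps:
sqrt((-176 + 168) + 191) = sqrt(-8 + 191) = sqrt(183)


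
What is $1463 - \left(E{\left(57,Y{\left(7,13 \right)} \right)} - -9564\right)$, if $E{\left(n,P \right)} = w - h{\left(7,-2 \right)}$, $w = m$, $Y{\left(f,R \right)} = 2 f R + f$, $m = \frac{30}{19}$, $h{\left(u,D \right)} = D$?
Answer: $- \frac{153987}{19} \approx -8104.6$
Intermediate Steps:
$m = \frac{30}{19}$ ($m = 30 \cdot \frac{1}{19} = \frac{30}{19} \approx 1.5789$)
$Y{\left(f,R \right)} = f + 2 R f$ ($Y{\left(f,R \right)} = 2 R f + f = f + 2 R f$)
$w = \frac{30}{19} \approx 1.5789$
$E{\left(n,P \right)} = \frac{68}{19}$ ($E{\left(n,P \right)} = \frac{30}{19} - -2 = \frac{30}{19} + 2 = \frac{68}{19}$)
$1463 - \left(E{\left(57,Y{\left(7,13 \right)} \right)} - -9564\right) = 1463 - \left(\frac{68}{19} - -9564\right) = 1463 - \left(\frac{68}{19} + 9564\right) = 1463 - \frac{181784}{19} = - \frac{153987}{19}$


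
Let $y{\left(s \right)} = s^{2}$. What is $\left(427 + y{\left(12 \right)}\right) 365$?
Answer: $208415$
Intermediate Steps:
$\left(427 + y{\left(12 \right)}\right) 365 = \left(427 + 12^{2}\right) 365 = \left(427 + 144\right) 365 = 571 \cdot 365 = 208415$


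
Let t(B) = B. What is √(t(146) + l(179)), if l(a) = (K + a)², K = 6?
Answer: 3*√3819 ≈ 185.39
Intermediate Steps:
l(a) = (6 + a)²
√(t(146) + l(179)) = √(146 + (6 + 179)²) = √(146 + 185²) = √(146 + 34225) = √34371 = 3*√3819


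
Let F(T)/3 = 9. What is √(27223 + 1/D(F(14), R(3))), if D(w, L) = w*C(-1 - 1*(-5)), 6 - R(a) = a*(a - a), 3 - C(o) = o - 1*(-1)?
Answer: √8820246/18 ≈ 164.99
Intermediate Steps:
F(T) = 27 (F(T) = 3*9 = 27)
C(o) = 2 - o (C(o) = 3 - (o - 1*(-1)) = 3 - (o + 1) = 3 - (1 + o) = 3 + (-1 - o) = 2 - o)
R(a) = 6 (R(a) = 6 - a*(a - a) = 6 - a*0 = 6 - 1*0 = 6 + 0 = 6)
D(w, L) = -2*w (D(w, L) = w*(2 - (-1 - 1*(-5))) = w*(2 - (-1 + 5)) = w*(2 - 1*4) = w*(2 - 4) = w*(-2) = -2*w)
√(27223 + 1/D(F(14), R(3))) = √(27223 + 1/(-2*27)) = √(27223 + 1/(-54)) = √(27223 - 1/54) = √(1470041/54) = √8820246/18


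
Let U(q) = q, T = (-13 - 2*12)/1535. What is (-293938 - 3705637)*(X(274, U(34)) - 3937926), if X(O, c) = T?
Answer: 4835259356702005/307 ≈ 1.5750e+13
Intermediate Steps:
T = -37/1535 (T = (-13 - 24)*(1/1535) = -37*1/1535 = -37/1535 ≈ -0.024104)
X(O, c) = -37/1535
(-293938 - 3705637)*(X(274, U(34)) - 3937926) = (-293938 - 3705637)*(-37/1535 - 3937926) = -3999575*(-6044716447/1535) = 4835259356702005/307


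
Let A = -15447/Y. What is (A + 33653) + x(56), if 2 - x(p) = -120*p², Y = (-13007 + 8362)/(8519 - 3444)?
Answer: 396545480/929 ≈ 4.2685e+5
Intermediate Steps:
Y = -929/1015 (Y = -4645/5075 = -4645*1/5075 = -929/1015 ≈ -0.91527)
x(p) = 2 + 120*p² (x(p) = 2 - (-120)*p² = 2 + 120*p²)
A = 15678705/929 (A = -15447/(-929/1015) = -15447*(-1015/929) = 15678705/929 ≈ 16877.)
(A + 33653) + x(56) = (15678705/929 + 33653) + (2 + 120*56²) = 46942342/929 + (2 + 120*3136) = 46942342/929 + (2 + 376320) = 46942342/929 + 376322 = 396545480/929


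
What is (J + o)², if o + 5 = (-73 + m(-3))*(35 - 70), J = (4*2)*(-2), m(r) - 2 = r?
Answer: 6599761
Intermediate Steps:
m(r) = 2 + r
J = -16 (J = 8*(-2) = -16)
o = 2585 (o = -5 + (-73 + (2 - 3))*(35 - 70) = -5 + (-73 - 1)*(-35) = -5 - 74*(-35) = -5 + 2590 = 2585)
(J + o)² = (-16 + 2585)² = 2569² = 6599761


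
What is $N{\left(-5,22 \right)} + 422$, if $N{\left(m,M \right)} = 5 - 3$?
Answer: $424$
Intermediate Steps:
$N{\left(m,M \right)} = 2$
$N{\left(-5,22 \right)} + 422 = 2 + 422 = 424$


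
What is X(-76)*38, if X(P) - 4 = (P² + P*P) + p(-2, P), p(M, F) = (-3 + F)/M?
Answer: 440629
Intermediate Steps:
p(M, F) = (-3 + F)/M
X(P) = 11/2 + 2*P² - P/2 (X(P) = 4 + ((P² + P*P) + (-3 + P)/(-2)) = 4 + ((P² + P²) - (-3 + P)/2) = 4 + (2*P² + (3/2 - P/2)) = 4 + (3/2 + 2*P² - P/2) = 11/2 + 2*P² - P/2)
X(-76)*38 = (11/2 + 2*(-76)² - ½*(-76))*38 = (11/2 + 2*5776 + 38)*38 = (11/2 + 11552 + 38)*38 = (23191/2)*38 = 440629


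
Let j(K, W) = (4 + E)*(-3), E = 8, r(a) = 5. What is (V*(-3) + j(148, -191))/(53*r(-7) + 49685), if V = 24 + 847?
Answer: -883/16650 ≈ -0.053033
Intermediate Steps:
V = 871
j(K, W) = -36 (j(K, W) = (4 + 8)*(-3) = 12*(-3) = -36)
(V*(-3) + j(148, -191))/(53*r(-7) + 49685) = (871*(-3) - 36)/(53*5 + 49685) = (-2613 - 36)/(265 + 49685) = -2649/49950 = -2649*1/49950 = -883/16650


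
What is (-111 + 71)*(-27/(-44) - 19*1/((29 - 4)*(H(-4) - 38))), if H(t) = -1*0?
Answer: -1394/55 ≈ -25.345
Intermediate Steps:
H(t) = 0
(-111 + 71)*(-27/(-44) - 19*1/((29 - 4)*(H(-4) - 38))) = (-111 + 71)*(-27/(-44) - 19*1/((0 - 38)*(29 - 4))) = -40*(-27*(-1/44) - 19/(25*(-38))) = -40*(27/44 - 19/(-950)) = -40*(27/44 - 19*(-1/950)) = -40*(27/44 + 1/50) = -40*697/1100 = -1394/55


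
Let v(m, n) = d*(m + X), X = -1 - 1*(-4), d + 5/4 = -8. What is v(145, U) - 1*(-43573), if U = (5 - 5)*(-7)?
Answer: 42204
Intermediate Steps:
d = -37/4 (d = -5/4 - 8 = -37/4 ≈ -9.2500)
X = 3 (X = -1 + 4 = 3)
U = 0 (U = 0*(-7) = 0)
v(m, n) = -111/4 - 37*m/4 (v(m, n) = -37*(m + 3)/4 = -37*(3 + m)/4 = -111/4 - 37*m/4)
v(145, U) - 1*(-43573) = (-111/4 - 37/4*145) - 1*(-43573) = (-111/4 - 5365/4) + 43573 = -1369 + 43573 = 42204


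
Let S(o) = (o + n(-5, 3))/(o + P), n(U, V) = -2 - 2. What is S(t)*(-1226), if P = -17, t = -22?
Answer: -2452/3 ≈ -817.33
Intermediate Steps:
n(U, V) = -4
S(o) = (-4 + o)/(-17 + o) (S(o) = (o - 4)/(o - 17) = (-4 + o)/(-17 + o))
S(t)*(-1226) = ((-4 - 22)/(-17 - 22))*(-1226) = (-26/(-39))*(-1226) = -1/39*(-26)*(-1226) = (⅔)*(-1226) = -2452/3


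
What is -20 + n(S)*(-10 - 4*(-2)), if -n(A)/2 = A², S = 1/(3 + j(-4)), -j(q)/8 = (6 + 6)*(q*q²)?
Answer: -755712176/37785609 ≈ -20.000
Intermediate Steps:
j(q) = -96*q³ (j(q) = -8*(6 + 6)*q*q² = -96*q³)
S = 1/6147 (S = 1/(3 - 96*(-4)³) = 1/(3 - 96*(-64)) = 1/(3 + 6144) = 1/6147 ≈ 0.00016268)
n(A) = -2*A²
-20 + n(S)*(-10 - 4*(-2)) = -20 + (-2*(1/6147)²)*(-10 - 4*(-2)) = -20 + (-2*1/37785609)*(-10 + 8) = -20 - 2/37785609*(-2) = -20 + 4/37785609 = -755712176/37785609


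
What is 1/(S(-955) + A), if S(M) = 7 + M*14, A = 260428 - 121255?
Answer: 1/125810 ≈ 7.9485e-6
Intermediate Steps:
A = 139173
S(M) = 7 + 14*M
1/(S(-955) + A) = 1/((7 + 14*(-955)) + 139173) = 1/((7 - 13370) + 139173) = 1/(-13363 + 139173) = 1/125810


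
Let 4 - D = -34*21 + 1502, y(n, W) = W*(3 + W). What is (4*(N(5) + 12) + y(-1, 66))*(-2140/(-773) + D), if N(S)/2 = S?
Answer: -2803266664/773 ≈ -3.6265e+6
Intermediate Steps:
N(S) = 2*S
D = -784 (D = 4 - (-34*21 + 1502) = 4 - (-714 + 1502) = 4 - 1*788 = 4 - 788 = -784)
(4*(N(5) + 12) + y(-1, 66))*(-2140/(-773) + D) = (4*(2*5 + 12) + 66*(3 + 66))*(-2140/(-773) - 784) = (4*(10 + 12) + 66*69)*(-2140*(-1/773) - 784) = (4*22 + 4554)*(2140/773 - 784) = (88 + 4554)*(-603892/773) = 4642*(-603892/773) = -2803266664/773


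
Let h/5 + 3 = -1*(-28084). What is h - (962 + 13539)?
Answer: 125904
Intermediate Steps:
h = 140405 (h = -15 + 5*(-1*(-28084)) = -15 + 5*28084 = -15 + 140420 = 140405)
h - (962 + 13539) = 140405 - (962 + 13539) = 140405 - 1*14501 = 140405 - 14501 = 125904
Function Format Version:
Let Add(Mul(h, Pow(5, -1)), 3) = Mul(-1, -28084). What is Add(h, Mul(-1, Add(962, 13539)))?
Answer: 125904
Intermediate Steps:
h = 140405 (h = Add(-15, Mul(5, Mul(-1, -28084))) = Add(-15, Mul(5, 28084)) = Add(-15, 140420) = 140405)
Add(h, Mul(-1, Add(962, 13539))) = Add(140405, Mul(-1, Add(962, 13539))) = Add(140405, Mul(-1, 14501)) = Add(140405, -14501) = 125904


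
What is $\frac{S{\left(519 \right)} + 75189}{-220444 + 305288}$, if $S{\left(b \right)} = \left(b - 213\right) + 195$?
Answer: $\frac{37845}{42422} \approx 0.89211$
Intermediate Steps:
$S{\left(b \right)} = -18 + b$ ($S{\left(b \right)} = \left(-213 + b\right) + 195 = -18 + b$)
$\frac{S{\left(519 \right)} + 75189}{-220444 + 305288} = \frac{\left(-18 + 519\right) + 75189}{-220444 + 305288} = \frac{501 + 75189}{84844} = 75690 \cdot \frac{1}{84844} = \frac{37845}{42422}$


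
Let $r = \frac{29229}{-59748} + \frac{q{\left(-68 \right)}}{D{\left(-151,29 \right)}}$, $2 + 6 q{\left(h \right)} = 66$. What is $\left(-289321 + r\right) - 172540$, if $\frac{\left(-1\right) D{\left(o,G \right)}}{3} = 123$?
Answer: $- \frac{10182666432145}{22047012} \approx -4.6186 \cdot 10^{5}$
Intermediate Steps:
$D{\left(o,G \right)} = -369$ ($D{\left(o,G \right)} = \left(-3\right) 123 = -369$)
$q{\left(h \right)} = \frac{32}{3}$ ($q{\left(h \right)} = - \frac{1}{3} + \frac{1}{6} \cdot 66 = - \frac{1}{3} + 11 = \frac{32}{3}$)
$r = - \frac{11422813}{22047012}$ ($r = \frac{29229}{-59748} + \frac{32}{3 \left(-369\right)} = 29229 \left(- \frac{1}{59748}\right) + \frac{32}{3} \left(- \frac{1}{369}\right) = - \frac{9743}{19916} - \frac{32}{1107} = - \frac{11422813}{22047012} \approx -0.51811$)
$\left(-289321 + r\right) - 172540 = \left(-289321 - \frac{11422813}{22047012}\right) - 172540 = - \frac{6378674981665}{22047012} - 172540 = - \frac{10182666432145}{22047012}$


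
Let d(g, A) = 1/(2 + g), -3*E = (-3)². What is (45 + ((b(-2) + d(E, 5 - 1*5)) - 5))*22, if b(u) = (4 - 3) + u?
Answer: 836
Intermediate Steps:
E = -3 (E = -⅓*(-3)² = -⅓*9 = -3)
b(u) = 1 + u
(45 + ((b(-2) + d(E, 5 - 1*5)) - 5))*22 = (45 + (((1 - 2) + 1/(2 - 3)) - 5))*22 = (45 + ((-1 + 1/(-1)) - 5))*22 = (45 + ((-1 - 1) - 5))*22 = (45 + (-2 - 5))*22 = (45 - 7)*22 = 38*22 = 836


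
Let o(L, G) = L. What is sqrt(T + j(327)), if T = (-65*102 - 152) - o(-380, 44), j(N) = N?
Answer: 45*I*sqrt(3) ≈ 77.942*I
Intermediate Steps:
T = -6402 (T = (-65*102 - 152) - 1*(-380) = (-6630 - 152) + 380 = -6782 + 380 = -6402)
sqrt(T + j(327)) = sqrt(-6402 + 327) = sqrt(-6075) = 45*I*sqrt(3)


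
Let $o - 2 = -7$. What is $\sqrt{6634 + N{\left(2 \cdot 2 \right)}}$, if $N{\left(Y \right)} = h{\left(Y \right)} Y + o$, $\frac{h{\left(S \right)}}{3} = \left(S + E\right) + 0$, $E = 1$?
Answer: $\sqrt{6689} \approx 81.786$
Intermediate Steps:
$o = -5$ ($o = 2 - 7 = -5$)
$h{\left(S \right)} = 3 + 3 S$ ($h{\left(S \right)} = 3 \left(\left(S + 1\right) + 0\right) = 3 \left(\left(1 + S\right) + 0\right) = 3 \left(1 + S\right) = 3 + 3 S$)
$N{\left(Y \right)} = -5 + Y \left(3 + 3 Y\right)$ ($N{\left(Y \right)} = \left(3 + 3 Y\right) Y - 5 = Y \left(3 + 3 Y\right) - 5 = -5 + Y \left(3 + 3 Y\right)$)
$\sqrt{6634 + N{\left(2 \cdot 2 \right)}} = \sqrt{6634 - \left(5 - 3 \cdot 2 \cdot 2 \left(1 + 2 \cdot 2\right)\right)} = \sqrt{6634 - \left(5 - 12 \left(1 + 4\right)\right)} = \sqrt{6634 - \left(5 - 60\right)} = \sqrt{6634 + \left(-5 + 60\right)} = \sqrt{6634 + 55} = \sqrt{6689}$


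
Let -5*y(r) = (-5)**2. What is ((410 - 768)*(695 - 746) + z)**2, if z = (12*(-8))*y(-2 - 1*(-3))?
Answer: 351112644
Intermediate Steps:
y(r) = -5 (y(r) = -1/5*(-5)**2 = -1/5*25 = -5)
z = 480 (z = (12*(-8))*(-5) = -96*(-5) = 480)
((410 - 768)*(695 - 746) + z)**2 = ((410 - 768)*(695 - 746) + 480)**2 = (-358*(-51) + 480)**2 = (18258 + 480)**2 = 18738**2 = 351112644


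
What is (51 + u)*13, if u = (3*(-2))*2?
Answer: 507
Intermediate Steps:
u = -12 (u = -6*2 = -12)
(51 + u)*13 = (51 - 12)*13 = 39*13 = 507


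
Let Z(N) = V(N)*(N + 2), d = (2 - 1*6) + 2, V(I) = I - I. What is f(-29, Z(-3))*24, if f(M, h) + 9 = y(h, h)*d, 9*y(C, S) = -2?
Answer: -616/3 ≈ -205.33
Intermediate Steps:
y(C, S) = -2/9 (y(C, S) = (⅑)*(-2) = -2/9)
V(I) = 0
d = -2 (d = (2 - 6) + 2 = -4 + 2 = -2)
Z(N) = 0 (Z(N) = 0*(N + 2) = 0*(2 + N) = 0)
f(M, h) = -77/9 (f(M, h) = -9 - 2/9*(-2) = -9 + 4/9 = -77/9)
f(-29, Z(-3))*24 = -77/9*24 = -616/3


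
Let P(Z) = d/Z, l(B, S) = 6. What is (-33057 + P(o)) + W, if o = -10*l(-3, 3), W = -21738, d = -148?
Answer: -821888/15 ≈ -54793.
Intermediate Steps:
o = -60 (o = -10*6 = -60)
P(Z) = -148/Z
(-33057 + P(o)) + W = (-33057 - 148/(-60)) - 21738 = (-33057 - 148*(-1/60)) - 21738 = (-33057 + 37/15) - 21738 = -495818/15 - 21738 = -821888/15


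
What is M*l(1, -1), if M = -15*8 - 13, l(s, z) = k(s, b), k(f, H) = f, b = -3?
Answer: -133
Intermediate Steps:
l(s, z) = s
M = -133 (M = -120 - 13 = -133)
M*l(1, -1) = -133*1 = -133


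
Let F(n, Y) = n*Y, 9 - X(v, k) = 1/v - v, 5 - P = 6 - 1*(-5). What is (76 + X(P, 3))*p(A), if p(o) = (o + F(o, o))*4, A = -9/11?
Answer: -5700/121 ≈ -47.107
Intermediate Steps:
P = -6 (P = 5 - (6 - 1*(-5)) = 5 - (6 + 5) = 5 - 1*11 = 5 - 11 = -6)
X(v, k) = 9 + v - 1/v (X(v, k) = 9 - (1/v - v) = 9 + (v - 1/v) = 9 + v - 1/v)
F(n, Y) = Y*n
A = -9/11 (A = -9*1/11 = -9/11 ≈ -0.81818)
p(o) = 4*o + 4*o² (p(o) = (o + o*o)*4 = (o + o²)*4 = 4*o + 4*o²)
(76 + X(P, 3))*p(A) = (76 + (9 - 6 - 1/(-6)))*(4*(-9/11)*(1 - 9/11)) = (76 + (9 - 6 - 1*(-⅙)))*(4*(-9/11)*(2/11)) = (76 + (9 - 6 + ⅙))*(-72/121) = (76 + 19/6)*(-72/121) = (475/6)*(-72/121) = -5700/121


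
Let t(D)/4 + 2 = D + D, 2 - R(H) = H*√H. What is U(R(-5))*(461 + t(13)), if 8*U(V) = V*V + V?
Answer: -66283/8 + 13925*I*√5/8 ≈ -8285.4 + 3892.2*I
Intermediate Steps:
R(H) = 2 - H^(3/2) (R(H) = 2 - H*√H = 2 - H^(3/2))
t(D) = -8 + 8*D (t(D) = -8 + 4*(D + D) = -8 + 4*(2*D) = -8 + 8*D)
U(V) = V/8 + V²/8 (U(V) = (V*V + V)/8 = (V² + V)/8 = (V + V²)/8 = V/8 + V²/8)
U(R(-5))*(461 + t(13)) = ((2 - (-5)^(3/2))*(1 + (2 - (-5)^(3/2)))/8)*(461 + (-8 + 8*13)) = ((2 - (-5)*I*√5)*(1 + (2 - (-5)*I*√5))/8)*(461 + (-8 + 104)) = ((2 + 5*I*√5)*(1 + (2 + 5*I*√5))/8)*(461 + 96) = ((2 + 5*I*√5)*(3 + 5*I*√5)/8)*557 = 557*(2 + 5*I*√5)*(3 + 5*I*√5)/8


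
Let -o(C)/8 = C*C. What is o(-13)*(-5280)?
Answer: 7138560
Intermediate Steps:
o(C) = -8*C² (o(C) = -8*C*C = -8*C²)
o(-13)*(-5280) = -8*(-13)²*(-5280) = -8*169*(-5280) = -1352*(-5280) = 7138560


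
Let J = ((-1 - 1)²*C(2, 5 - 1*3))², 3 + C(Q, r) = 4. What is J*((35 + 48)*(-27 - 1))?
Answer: -37184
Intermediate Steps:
C(Q, r) = 1 (C(Q, r) = -3 + 4 = 1)
J = 16 (J = ((-1 - 1)²*1)² = ((-2)²*1)² = (4*1)² = 4² = 16)
J*((35 + 48)*(-27 - 1)) = 16*((35 + 48)*(-27 - 1)) = 16*(83*(-28)) = 16*(-2324) = -37184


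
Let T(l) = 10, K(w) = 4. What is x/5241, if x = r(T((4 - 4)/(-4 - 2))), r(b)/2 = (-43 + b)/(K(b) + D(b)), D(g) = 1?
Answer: -22/8735 ≈ -0.0025186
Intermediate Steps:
r(b) = -86/5 + 2*b/5 (r(b) = 2*((-43 + b)/(4 + 1)) = 2*((-43 + b)/5) = 2*((-43 + b)*(⅕)) = 2*(-43/5 + b/5) = -86/5 + 2*b/5)
x = -66/5 (x = -86/5 + (⅖)*10 = -86/5 + 4 = -66/5 ≈ -13.200)
x/5241 = -66/5/5241 = -66/5*1/5241 = -22/8735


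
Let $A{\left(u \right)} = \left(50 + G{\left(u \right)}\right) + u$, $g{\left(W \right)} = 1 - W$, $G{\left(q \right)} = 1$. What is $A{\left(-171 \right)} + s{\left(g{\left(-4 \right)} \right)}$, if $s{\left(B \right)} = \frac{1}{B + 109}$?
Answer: $- \frac{13679}{114} \approx -119.99$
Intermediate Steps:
$s{\left(B \right)} = \frac{1}{109 + B}$
$A{\left(u \right)} = 51 + u$ ($A{\left(u \right)} = \left(50 + 1\right) + u = 51 + u$)
$A{\left(-171 \right)} + s{\left(g{\left(-4 \right)} \right)} = \left(51 - 171\right) + \frac{1}{109 + \left(1 - -4\right)} = -120 + \frac{1}{109 + \left(1 + 4\right)} = -120 + \frac{1}{109 + 5} = -120 + \frac{1}{114} = - \frac{13679}{114}$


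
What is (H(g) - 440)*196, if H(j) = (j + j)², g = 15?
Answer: 90160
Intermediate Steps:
H(j) = 4*j² (H(j) = (2*j)² = 4*j²)
(H(g) - 440)*196 = (4*15² - 440)*196 = (4*225 - 440)*196 = (900 - 440)*196 = 460*196 = 90160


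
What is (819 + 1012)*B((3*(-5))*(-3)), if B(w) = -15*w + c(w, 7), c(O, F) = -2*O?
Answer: -1400715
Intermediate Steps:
B(w) = -17*w (B(w) = -15*w - 2*w = -17*w)
(819 + 1012)*B((3*(-5))*(-3)) = (819 + 1012)*(-17*3*(-5)*(-3)) = 1831*(-(-255)*(-3)) = 1831*(-17*45) = 1831*(-765) = -1400715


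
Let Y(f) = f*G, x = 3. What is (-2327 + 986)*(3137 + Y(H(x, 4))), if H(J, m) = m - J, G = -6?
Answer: -4198671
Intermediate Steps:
Y(f) = -6*f (Y(f) = f*(-6) = -6*f)
(-2327 + 986)*(3137 + Y(H(x, 4))) = (-2327 + 986)*(3137 - 6*(4 - 1*3)) = -1341*(3137 - 6*(4 - 3)) = -1341*(3137 - 6*1) = -1341*(3137 - 6) = -1341*3131 = -4198671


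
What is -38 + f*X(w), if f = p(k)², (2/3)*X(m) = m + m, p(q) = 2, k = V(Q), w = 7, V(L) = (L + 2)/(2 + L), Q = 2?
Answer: 46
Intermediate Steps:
V(L) = 1 (V(L) = (2 + L)/(2 + L) = 1)
k = 1
X(m) = 3*m (X(m) = 3*(m + m)/2 = 3*(2*m)/2 = 3*m)
f = 4 (f = 2² = 4)
-38 + f*X(w) = -38 + 4*(3*7) = -38 + 4*21 = -38 + 84 = 46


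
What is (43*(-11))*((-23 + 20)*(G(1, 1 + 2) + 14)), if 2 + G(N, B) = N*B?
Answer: 21285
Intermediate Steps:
G(N, B) = -2 + B*N (G(N, B) = -2 + N*B = -2 + B*N)
(43*(-11))*((-23 + 20)*(G(1, 1 + 2) + 14)) = (43*(-11))*((-23 + 20)*((-2 + (1 + 2)*1) + 14)) = -(-1419)*((-2 + 3*1) + 14) = -(-1419)*((-2 + 3) + 14) = -(-1419)*(1 + 14) = -(-1419)*15 = -473*(-45) = 21285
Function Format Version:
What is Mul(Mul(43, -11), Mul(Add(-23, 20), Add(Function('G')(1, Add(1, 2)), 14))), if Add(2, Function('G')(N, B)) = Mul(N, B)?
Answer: 21285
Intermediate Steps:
Function('G')(N, B) = Add(-2, Mul(B, N)) (Function('G')(N, B) = Add(-2, Mul(N, B)) = Add(-2, Mul(B, N)))
Mul(Mul(43, -11), Mul(Add(-23, 20), Add(Function('G')(1, Add(1, 2)), 14))) = Mul(Mul(43, -11), Mul(Add(-23, 20), Add(Add(-2, Mul(Add(1, 2), 1)), 14))) = Mul(-473, Mul(-3, Add(Add(-2, Mul(3, 1)), 14))) = Mul(-473, Mul(-3, Add(Add(-2, 3), 14))) = Mul(-473, Mul(-3, Add(1, 14))) = Mul(-473, Mul(-3, 15)) = Mul(-473, -45) = 21285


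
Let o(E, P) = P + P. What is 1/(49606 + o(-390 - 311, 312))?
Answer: 1/50230 ≈ 1.9908e-5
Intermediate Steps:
o(E, P) = 2*P
1/(49606 + o(-390 - 311, 312)) = 1/(49606 + 2*312) = 1/(49606 + 624) = 1/50230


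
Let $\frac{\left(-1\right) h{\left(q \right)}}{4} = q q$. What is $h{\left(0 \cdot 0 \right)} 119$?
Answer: $0$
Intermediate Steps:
$h{\left(q \right)} = - 4 q^{2}$ ($h{\left(q \right)} = - 4 q q = - 4 q^{2}$)
$h{\left(0 \cdot 0 \right)} 119 = - 4 \left(0 \cdot 0\right)^{2} \cdot 119 = - 4 \cdot 0^{2} \cdot 119 = \left(-4\right) 0 \cdot 119 = 0 \cdot 119 = 0$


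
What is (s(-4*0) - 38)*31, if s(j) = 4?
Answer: -1054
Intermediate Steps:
(s(-4*0) - 38)*31 = (4 - 38)*31 = -34*31 = -1054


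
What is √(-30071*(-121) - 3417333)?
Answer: √221258 ≈ 470.38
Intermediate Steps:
√(-30071*(-121) - 3417333) = √(3638591 - 3417333) = √221258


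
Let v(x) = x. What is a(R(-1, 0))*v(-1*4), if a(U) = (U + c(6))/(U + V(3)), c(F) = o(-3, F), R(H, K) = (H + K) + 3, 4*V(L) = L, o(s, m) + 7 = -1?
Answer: 96/11 ≈ 8.7273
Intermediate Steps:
o(s, m) = -8 (o(s, m) = -7 - 1 = -8)
V(L) = L/4
R(H, K) = 3 + H + K
c(F) = -8
a(U) = (-8 + U)/(3/4 + U) (a(U) = (U - 8)/(U + (1/4)*3) = (-8 + U)/(U + 3/4) = (-8 + U)/(3/4 + U))
a(R(-1, 0))*v(-1*4) = (4*(-8 + (3 - 1 + 0))/(3 + 4*(3 - 1 + 0)))*(-1*4) = (4*(-8 + 2)/(3 + 4*2))*(-4) = (4*(-6)/(3 + 8))*(-4) = (4*(-6)/11)*(-4) = (4*(1/11)*(-6))*(-4) = -24/11*(-4) = 96/11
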